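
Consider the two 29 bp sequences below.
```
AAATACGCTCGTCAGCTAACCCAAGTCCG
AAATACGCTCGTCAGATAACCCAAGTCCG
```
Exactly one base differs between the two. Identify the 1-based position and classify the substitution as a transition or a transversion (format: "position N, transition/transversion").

Position 16 changes C→A. C is a pyrimidine and A is a purine, so this is a transversion.

position 16, transversion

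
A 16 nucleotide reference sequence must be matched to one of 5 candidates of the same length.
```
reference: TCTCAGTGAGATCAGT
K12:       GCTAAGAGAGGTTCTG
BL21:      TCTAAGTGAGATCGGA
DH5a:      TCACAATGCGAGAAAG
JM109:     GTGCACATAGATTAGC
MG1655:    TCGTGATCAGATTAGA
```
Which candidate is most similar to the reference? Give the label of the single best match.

BL21

Hamming distances to reference — K12: 8; BL21: 3; DH5a: 7; JM109: 8; MG1655: 7.
Smallest is BL21 with 3 mismatches.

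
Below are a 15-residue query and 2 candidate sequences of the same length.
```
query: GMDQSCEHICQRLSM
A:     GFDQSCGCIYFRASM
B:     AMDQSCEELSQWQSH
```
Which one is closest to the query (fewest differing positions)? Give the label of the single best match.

A

Hamming distances to query — A: 6; B: 7.
Smallest is A with 6 mismatches.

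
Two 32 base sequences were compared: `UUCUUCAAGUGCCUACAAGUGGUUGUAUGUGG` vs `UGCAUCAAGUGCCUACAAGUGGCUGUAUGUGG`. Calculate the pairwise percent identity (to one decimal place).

3 positions differ (2, 4, 23), so 29 of 32 match: 29/32 = 90.62%.

90.6%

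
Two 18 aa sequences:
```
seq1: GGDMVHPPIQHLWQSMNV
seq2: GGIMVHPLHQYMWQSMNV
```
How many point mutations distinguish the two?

5

The sequences differ at residues 3, 8, 9, 11, 12 (1-based) — 5 in total.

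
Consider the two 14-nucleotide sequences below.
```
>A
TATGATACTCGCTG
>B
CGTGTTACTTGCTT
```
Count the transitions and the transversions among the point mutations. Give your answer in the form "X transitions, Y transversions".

3 transitions, 2 transversions

Mismatches (1-based):
position 1: T→C (pyrimidine→pyrimidine, transition)
position 2: A→G (purine→purine, transition)
position 5: A→T (purine→pyrimidine, transversion)
position 10: C→T (pyrimidine→pyrimidine, transition)
position 14: G→T (purine→pyrimidine, transversion)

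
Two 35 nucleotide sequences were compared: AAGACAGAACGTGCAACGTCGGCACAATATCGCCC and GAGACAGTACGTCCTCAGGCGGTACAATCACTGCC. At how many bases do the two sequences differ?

Comparing position by position, 12 bases differ: 1 (A/G), 8 (A/T), 13 (G/C), 15 (A/T), 16 (A/C), 17 (C/A), 19 (T/G), 23 (C/T), 29 (A/C), 30 (T/A), 32 (G/T), 33 (C/G).

12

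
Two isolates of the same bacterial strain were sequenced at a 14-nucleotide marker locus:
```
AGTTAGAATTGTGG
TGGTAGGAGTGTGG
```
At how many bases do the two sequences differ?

4

Mismatches (1-based): base 1: A→T; base 3: T→G; base 7: A→G; base 9: T→G.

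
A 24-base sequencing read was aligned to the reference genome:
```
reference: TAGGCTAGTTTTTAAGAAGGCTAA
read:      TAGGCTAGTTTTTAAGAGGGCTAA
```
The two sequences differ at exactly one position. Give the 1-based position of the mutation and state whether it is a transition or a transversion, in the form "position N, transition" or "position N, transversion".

The sequences differ only at position 18: A→G (purine→purine), a transition.

position 18, transition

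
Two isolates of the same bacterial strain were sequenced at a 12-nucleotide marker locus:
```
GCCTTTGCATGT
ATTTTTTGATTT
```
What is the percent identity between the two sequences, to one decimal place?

Mismatches at positions 1, 2, 3, 7, 8, 11 (1-based): 6 of 12.
Identical positions: 6/12 = 50% → 50.0%.

50.0%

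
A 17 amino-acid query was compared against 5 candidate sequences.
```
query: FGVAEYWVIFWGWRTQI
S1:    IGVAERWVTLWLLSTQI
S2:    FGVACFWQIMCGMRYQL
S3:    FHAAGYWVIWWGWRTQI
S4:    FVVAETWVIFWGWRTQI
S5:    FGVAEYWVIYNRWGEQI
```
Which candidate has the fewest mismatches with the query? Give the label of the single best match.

S4

S1 differs at 7 residues; S2 differs at 8 residues; S3 differs at 4 residues; S4 differs at 2 residues; S5 differs at 5 residues. The closest is S4.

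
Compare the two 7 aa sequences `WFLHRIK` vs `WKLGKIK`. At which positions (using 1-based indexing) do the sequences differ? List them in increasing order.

Differences at position 2 (F→K), position 4 (H→G), position 5 (R→K).

2, 4, 5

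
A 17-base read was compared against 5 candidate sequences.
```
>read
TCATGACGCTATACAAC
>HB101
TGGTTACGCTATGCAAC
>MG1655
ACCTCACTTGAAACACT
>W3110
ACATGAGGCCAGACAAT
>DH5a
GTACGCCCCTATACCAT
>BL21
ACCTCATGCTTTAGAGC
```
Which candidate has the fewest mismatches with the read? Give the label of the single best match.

HB101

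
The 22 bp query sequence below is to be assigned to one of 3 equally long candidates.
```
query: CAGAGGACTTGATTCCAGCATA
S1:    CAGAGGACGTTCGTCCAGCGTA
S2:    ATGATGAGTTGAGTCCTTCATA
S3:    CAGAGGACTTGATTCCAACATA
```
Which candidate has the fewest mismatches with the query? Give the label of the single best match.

S3

S1 differs at 5 bases; S2 differs at 7 bases; S3 differs at 1 base. The closest is S3.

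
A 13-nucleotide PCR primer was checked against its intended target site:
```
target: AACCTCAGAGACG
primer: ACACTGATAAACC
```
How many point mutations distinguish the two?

6

Comparing position by position, 6 bases differ: 2 (A/C), 3 (C/A), 6 (C/G), 8 (G/T), 10 (G/A), 13 (G/C).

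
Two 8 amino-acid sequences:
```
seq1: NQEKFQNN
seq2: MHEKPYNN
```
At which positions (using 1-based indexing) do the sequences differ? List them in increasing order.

1, 2, 5, 6

Differences at position 1 (N→M), position 2 (Q→H), position 5 (F→P), position 6 (Q→Y).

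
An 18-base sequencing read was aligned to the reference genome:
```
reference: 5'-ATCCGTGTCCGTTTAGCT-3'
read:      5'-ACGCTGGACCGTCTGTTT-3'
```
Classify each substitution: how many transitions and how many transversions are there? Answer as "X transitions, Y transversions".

Transitions (purine↔purine or pyrimidine↔pyrimidine): 2 T→C, 13 T→C, 15 A→G, 17 C→T.
Transversions (purine↔pyrimidine): 3 C→G, 5 G→T, 6 T→G, 8 T→A, 16 G→T.

4 transitions, 5 transversions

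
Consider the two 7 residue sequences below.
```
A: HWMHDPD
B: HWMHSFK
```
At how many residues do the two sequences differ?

3

Comparing position by position, 3 residues differ: 5 (D/S), 6 (P/F), 7 (D/K).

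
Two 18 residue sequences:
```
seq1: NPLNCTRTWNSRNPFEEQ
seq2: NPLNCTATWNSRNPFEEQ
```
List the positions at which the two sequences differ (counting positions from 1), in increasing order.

Differences at position 7 (R→A).

7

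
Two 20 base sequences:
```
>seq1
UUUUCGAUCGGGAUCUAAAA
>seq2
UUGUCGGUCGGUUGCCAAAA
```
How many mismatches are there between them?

The sequences differ at bases 3, 7, 12, 13, 14, 16 (1-based) — 6 in total.

6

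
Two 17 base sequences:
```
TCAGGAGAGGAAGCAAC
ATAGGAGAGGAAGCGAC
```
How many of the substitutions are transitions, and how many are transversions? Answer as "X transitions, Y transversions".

Transitions (purine↔purine or pyrimidine↔pyrimidine): 2 C→T, 15 A→G.
Transversions (purine↔pyrimidine): 1 T→A.

2 transitions, 1 transversion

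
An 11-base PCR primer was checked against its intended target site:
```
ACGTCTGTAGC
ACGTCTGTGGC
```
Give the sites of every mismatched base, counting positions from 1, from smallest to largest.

9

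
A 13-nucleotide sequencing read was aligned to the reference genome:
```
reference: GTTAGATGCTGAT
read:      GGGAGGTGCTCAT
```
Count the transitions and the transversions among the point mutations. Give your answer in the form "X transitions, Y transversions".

1 transition, 3 transversions

Transitions (purine↔purine or pyrimidine↔pyrimidine): 6 A→G.
Transversions (purine↔pyrimidine): 2 T→G, 3 T→G, 11 G→C.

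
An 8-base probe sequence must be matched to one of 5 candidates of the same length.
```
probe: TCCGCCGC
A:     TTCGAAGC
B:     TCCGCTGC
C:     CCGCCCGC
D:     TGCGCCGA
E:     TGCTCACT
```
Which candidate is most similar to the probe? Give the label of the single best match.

B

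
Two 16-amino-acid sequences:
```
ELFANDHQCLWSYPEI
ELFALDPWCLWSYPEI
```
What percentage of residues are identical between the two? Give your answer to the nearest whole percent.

Mismatches at positions 5, 7, 8 (1-based): 3 of 16.
Identical positions: 13/16 = 81.25% → 81%.

81%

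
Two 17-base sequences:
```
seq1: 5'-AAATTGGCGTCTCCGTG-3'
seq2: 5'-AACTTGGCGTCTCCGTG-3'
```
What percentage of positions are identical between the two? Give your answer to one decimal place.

94.1%

1 position differs (3), so 16 of 17 match: 16/17 = 94.12%.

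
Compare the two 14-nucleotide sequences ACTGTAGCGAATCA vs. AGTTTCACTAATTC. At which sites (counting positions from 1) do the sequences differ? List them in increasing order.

2, 4, 6, 7, 9, 13, 14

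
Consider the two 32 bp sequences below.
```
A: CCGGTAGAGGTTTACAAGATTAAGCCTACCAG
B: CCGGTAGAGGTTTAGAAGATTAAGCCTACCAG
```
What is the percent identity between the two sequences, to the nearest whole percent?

1 position differs (15), so 31 of 32 match: 31/32 = 96.88%.

97%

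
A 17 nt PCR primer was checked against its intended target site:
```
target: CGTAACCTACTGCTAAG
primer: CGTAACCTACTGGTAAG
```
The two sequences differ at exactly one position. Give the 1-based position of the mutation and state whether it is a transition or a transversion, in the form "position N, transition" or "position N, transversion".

position 13, transversion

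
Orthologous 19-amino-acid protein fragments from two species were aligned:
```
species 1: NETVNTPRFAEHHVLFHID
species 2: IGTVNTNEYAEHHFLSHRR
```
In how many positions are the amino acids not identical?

9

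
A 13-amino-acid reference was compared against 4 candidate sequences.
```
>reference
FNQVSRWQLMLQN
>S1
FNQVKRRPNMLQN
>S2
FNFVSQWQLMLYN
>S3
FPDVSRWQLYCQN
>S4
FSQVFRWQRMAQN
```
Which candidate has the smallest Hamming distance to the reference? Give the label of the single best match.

S2

S1 differs at 4 positions; S2 differs at 3 positions; S3 differs at 4 positions; S4 differs at 4 positions. The closest is S2.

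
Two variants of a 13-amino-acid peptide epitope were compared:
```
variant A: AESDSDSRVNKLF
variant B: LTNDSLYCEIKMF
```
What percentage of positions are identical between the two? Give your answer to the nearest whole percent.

31%

Mismatches at positions 1, 2, 3, 6, 7, 8, 9, 10, 12 (1-based): 9 of 13.
Identical positions: 4/13 = 30.77% → 31%.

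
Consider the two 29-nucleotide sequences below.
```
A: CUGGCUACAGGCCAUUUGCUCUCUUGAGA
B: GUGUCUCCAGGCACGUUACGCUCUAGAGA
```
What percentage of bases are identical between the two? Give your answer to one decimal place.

9 positions differ (1, 4, 7, 13, 14, 15, 18, 20, 25), so 20 of 29 match: 20/29 = 68.97%.

69.0%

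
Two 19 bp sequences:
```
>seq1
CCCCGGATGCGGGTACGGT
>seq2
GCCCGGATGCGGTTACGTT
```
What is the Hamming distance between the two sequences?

Comparing position by position, 3 sites differ: 1 (C/G), 13 (G/T), 18 (G/T).

3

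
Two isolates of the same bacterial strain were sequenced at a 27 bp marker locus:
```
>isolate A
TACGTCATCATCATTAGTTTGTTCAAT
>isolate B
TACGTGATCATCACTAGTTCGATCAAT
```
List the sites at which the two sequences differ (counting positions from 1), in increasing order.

6, 14, 20, 22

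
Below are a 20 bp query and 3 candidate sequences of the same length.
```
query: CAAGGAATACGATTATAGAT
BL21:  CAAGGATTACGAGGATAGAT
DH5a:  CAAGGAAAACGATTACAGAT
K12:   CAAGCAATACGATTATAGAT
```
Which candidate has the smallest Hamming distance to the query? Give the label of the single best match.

K12

Hamming distances to query — BL21: 3; DH5a: 2; K12: 1.
Smallest is K12 with 1 mismatch.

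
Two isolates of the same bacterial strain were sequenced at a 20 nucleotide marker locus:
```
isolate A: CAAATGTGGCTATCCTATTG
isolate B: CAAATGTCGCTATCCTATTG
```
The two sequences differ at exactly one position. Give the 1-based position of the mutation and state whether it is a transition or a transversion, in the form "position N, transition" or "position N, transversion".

The sequences differ only at position 8: G→C (purine→pyrimidine), a transversion.

position 8, transversion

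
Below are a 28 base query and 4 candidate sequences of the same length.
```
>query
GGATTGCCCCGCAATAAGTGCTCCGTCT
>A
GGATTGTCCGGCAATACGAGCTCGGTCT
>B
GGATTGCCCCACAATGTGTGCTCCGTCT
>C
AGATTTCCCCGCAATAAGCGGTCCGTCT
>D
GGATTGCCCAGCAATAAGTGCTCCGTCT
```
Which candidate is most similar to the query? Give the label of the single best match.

D

Hamming distances to query — A: 5; B: 3; C: 4; D: 1.
Smallest is D with 1 mismatch.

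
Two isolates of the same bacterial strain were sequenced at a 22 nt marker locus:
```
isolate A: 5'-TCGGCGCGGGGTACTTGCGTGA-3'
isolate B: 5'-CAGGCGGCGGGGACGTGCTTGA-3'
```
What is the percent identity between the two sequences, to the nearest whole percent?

68%

Mismatches at positions 1, 2, 7, 8, 12, 15, 19 (1-based): 7 of 22.
Identical positions: 15/22 = 68.18% → 68%.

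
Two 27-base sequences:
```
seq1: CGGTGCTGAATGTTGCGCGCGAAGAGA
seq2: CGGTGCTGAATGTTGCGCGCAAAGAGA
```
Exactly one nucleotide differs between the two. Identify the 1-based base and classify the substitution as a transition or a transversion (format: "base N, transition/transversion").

base 21, transition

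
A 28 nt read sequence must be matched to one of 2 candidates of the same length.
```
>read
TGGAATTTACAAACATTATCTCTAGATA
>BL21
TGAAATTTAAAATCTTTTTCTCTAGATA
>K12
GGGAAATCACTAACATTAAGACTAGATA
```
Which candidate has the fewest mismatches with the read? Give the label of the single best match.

BL21

BL21 differs at 5 bases; K12 differs at 7 bases. The closest is BL21.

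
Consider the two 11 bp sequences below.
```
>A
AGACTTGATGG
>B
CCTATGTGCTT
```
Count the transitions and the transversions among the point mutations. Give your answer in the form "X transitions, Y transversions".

Mismatches (1-based):
base 1: A→C (purine→pyrimidine, transversion)
base 2: G→C (purine→pyrimidine, transversion)
base 3: A→T (purine→pyrimidine, transversion)
base 4: C→A (pyrimidine→purine, transversion)
base 6: T→G (pyrimidine→purine, transversion)
base 7: G→T (purine→pyrimidine, transversion)
base 8: A→G (purine→purine, transition)
base 9: T→C (pyrimidine→pyrimidine, transition)
base 10: G→T (purine→pyrimidine, transversion)
base 11: G→T (purine→pyrimidine, transversion)

2 transitions, 8 transversions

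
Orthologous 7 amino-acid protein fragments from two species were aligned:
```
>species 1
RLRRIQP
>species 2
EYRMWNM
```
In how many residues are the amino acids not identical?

The sequences differ at residues 1, 2, 4, 5, 6, 7 (1-based) — 6 in total.

6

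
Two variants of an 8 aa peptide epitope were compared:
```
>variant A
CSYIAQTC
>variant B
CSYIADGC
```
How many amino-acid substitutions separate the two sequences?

2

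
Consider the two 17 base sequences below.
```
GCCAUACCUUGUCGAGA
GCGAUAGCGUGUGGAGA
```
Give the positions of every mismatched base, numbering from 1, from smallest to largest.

3, 7, 9, 13

Scanning 1-based: 3: C/G; 7: C/G; 9: U/G; 13: C/G.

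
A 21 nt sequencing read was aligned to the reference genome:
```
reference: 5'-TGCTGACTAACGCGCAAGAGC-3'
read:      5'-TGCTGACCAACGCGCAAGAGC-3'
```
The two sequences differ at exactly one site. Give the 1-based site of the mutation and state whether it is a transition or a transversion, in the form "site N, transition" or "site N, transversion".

site 8, transition

Site 8 changes T→C. T is a pyrimidine and C is a pyrimidine, so this is a transition.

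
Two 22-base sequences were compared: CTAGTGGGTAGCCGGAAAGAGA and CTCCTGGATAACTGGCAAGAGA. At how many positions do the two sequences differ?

The sequences differ at positions 3, 4, 8, 11, 13, 16 (1-based) — 6 in total.

6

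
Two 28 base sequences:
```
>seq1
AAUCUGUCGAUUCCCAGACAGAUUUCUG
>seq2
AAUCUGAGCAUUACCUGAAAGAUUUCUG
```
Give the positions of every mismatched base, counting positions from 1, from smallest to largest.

Scanning 1-based: 7: U/A; 8: C/G; 9: G/C; 13: C/A; 16: A/U; 19: C/A.

7, 8, 9, 13, 16, 19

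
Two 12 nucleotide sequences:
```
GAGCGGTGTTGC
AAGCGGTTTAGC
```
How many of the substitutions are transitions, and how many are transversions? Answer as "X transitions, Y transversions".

Transitions (purine↔purine or pyrimidine↔pyrimidine): 1 G→A.
Transversions (purine↔pyrimidine): 8 G→T, 10 T→A.

1 transition, 2 transversions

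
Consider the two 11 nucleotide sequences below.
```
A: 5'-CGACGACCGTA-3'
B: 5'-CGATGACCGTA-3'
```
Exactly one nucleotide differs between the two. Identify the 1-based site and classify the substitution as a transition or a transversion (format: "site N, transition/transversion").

site 4, transition

Site 4 changes C→T. C is a pyrimidine and T is a pyrimidine, so this is a transition.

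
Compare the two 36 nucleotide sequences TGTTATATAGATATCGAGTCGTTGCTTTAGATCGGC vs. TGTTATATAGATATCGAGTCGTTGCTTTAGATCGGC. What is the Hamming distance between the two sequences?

No positions differ; the sequences are identical.

0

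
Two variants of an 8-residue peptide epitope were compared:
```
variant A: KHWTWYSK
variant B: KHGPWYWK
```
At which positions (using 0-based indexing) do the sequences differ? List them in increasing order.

2, 3, 6

Scanning 0-based: 2: W/G; 3: T/P; 6: S/W.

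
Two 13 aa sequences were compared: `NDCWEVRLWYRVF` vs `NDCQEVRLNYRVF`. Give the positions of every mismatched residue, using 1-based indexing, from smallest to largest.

Differences at position 4 (W→Q), position 9 (W→N).

4, 9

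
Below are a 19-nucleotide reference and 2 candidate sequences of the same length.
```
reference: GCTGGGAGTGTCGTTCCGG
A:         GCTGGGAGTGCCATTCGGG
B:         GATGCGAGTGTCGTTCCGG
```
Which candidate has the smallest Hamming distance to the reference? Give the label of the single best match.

B

A differs at 3 sites; B differs at 2 sites. The closest is B.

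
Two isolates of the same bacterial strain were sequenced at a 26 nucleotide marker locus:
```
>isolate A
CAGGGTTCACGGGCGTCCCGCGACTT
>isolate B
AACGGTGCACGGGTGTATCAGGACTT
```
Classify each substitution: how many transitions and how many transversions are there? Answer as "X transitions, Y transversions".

3 transitions, 5 transversions

Mismatches (1-based):
position 1: C→A (pyrimidine→purine, transversion)
position 3: G→C (purine→pyrimidine, transversion)
position 7: T→G (pyrimidine→purine, transversion)
position 14: C→T (pyrimidine→pyrimidine, transition)
position 17: C→A (pyrimidine→purine, transversion)
position 18: C→T (pyrimidine→pyrimidine, transition)
position 20: G→A (purine→purine, transition)
position 21: C→G (pyrimidine→purine, transversion)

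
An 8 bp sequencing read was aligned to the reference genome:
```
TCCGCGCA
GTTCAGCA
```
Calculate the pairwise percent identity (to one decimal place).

37.5%

Mismatches at positions 1, 2, 3, 4, 5 (1-based): 5 of 8.
Identical positions: 3/8 = 37.5% → 37.5%.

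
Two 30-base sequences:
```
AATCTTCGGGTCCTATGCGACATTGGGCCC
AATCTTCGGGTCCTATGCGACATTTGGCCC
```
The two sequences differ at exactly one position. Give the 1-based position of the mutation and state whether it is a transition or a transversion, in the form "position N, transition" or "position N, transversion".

position 25, transversion

The sequences differ only at position 25: G→T (purine→pyrimidine), a transversion.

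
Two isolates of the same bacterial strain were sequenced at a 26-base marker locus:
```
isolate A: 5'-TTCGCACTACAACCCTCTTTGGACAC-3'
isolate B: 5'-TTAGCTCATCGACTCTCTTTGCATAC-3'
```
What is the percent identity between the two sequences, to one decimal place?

Mismatches at positions 3, 6, 8, 9, 11, 14, 22, 24 (1-based): 8 of 26.
Identical positions: 18/26 = 69.23% → 69.2%.

69.2%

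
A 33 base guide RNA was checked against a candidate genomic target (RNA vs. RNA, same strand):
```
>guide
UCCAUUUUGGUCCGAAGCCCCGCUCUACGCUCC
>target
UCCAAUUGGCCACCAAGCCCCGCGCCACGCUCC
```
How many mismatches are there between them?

8

The sequences differ at positions 5, 8, 10, 11, 12, 14, 24, 26 (1-based) — 8 in total.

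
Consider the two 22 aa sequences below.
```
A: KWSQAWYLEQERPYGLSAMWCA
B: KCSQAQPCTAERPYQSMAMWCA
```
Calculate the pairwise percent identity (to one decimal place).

59.1%

Mismatches at positions 2, 6, 7, 8, 9, 10, 15, 16, 17 (1-based): 9 of 22.
Identical positions: 13/22 = 59.09% → 59.1%.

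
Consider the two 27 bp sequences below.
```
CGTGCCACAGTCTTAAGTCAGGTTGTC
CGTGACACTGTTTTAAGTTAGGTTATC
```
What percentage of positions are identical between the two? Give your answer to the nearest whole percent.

Mismatches at positions 5, 9, 12, 19, 25 (1-based): 5 of 27.
Identical positions: 22/27 = 81.48% → 81%.

81%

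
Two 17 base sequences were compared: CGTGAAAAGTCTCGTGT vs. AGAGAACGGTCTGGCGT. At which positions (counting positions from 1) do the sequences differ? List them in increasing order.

1, 3, 7, 8, 13, 15

Scanning 1-based: 1: C/A; 3: T/A; 7: A/C; 8: A/G; 13: C/G; 15: T/C.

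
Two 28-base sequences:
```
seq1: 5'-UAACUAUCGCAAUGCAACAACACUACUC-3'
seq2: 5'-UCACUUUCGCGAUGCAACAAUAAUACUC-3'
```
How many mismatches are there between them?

5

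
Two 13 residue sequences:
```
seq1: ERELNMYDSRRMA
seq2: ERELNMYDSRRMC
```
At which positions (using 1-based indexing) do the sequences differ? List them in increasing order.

13

Scanning 1-based: 13: A/C.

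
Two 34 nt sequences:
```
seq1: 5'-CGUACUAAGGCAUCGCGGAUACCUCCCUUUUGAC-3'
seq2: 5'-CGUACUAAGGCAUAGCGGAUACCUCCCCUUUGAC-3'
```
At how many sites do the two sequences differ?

Mismatches (1-based): site 14: C→A; site 28: U→C.

2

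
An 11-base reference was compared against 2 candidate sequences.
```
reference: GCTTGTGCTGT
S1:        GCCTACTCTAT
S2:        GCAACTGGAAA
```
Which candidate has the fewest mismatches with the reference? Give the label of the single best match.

Hamming distances to reference — S1: 5; S2: 7.
Smallest is S1 with 5 mismatches.

S1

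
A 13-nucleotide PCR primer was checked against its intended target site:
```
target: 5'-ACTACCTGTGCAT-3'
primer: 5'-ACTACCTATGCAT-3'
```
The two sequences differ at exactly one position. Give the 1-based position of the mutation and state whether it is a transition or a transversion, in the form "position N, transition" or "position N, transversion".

The sequences differ only at position 8: G→A (purine→purine), a transition.

position 8, transition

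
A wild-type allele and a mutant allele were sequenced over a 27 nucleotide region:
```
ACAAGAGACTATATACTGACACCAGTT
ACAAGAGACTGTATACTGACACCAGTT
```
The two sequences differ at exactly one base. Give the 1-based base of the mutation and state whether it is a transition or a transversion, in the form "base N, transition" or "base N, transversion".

The sequences differ only at base 11: A→G (purine→purine), a transition.

base 11, transition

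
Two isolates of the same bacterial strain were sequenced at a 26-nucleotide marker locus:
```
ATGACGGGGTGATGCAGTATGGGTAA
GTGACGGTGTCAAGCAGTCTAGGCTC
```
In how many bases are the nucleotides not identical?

9

Comparing position by position, 9 bases differ: 1 (A/G), 8 (G/T), 11 (G/C), 13 (T/A), 19 (A/C), 21 (G/A), 24 (T/C), 25 (A/T), 26 (A/C).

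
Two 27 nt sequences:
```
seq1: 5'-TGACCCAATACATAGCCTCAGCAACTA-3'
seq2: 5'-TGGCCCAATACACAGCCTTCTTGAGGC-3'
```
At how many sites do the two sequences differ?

The sequences differ at sites 3, 13, 19, 20, 21, 22, 23, 25, 26, 27 (1-based) — 10 in total.

10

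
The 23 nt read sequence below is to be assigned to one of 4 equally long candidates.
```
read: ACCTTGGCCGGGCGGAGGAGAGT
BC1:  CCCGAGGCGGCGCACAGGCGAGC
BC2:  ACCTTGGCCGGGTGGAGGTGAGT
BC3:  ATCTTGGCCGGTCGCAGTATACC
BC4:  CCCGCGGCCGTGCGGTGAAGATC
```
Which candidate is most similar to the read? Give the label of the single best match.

Hamming distances to read — BC1: 9; BC2: 2; BC3: 7; BC4: 8.
Smallest is BC2 with 2 mismatches.

BC2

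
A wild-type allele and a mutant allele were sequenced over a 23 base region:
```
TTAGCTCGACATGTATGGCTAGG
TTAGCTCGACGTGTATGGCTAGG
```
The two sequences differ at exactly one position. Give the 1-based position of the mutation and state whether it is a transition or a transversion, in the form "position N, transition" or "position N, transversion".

position 11, transition

The sequences differ only at position 11: A→G (purine→purine), a transition.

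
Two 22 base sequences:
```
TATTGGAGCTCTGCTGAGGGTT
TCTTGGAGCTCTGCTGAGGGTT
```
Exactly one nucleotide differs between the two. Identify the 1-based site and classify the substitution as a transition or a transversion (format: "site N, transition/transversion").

Site 2 changes A→C. A is a purine and C is a pyrimidine, so this is a transversion.

site 2, transversion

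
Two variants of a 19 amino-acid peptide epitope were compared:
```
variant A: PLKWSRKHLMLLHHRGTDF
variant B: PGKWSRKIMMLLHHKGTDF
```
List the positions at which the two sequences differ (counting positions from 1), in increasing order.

Scanning 1-based: 2: L/G; 8: H/I; 9: L/M; 15: R/K.

2, 8, 9, 15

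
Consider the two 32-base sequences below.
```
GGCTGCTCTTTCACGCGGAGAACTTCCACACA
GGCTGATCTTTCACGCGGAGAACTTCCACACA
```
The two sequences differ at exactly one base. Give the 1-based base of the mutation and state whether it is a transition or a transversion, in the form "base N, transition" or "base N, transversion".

base 6, transversion

The sequences differ only at base 6: C→A (pyrimidine→purine), a transversion.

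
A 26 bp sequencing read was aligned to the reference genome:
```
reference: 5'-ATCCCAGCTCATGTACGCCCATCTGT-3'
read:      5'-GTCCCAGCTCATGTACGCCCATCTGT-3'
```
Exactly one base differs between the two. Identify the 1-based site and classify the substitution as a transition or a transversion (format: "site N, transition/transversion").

site 1, transition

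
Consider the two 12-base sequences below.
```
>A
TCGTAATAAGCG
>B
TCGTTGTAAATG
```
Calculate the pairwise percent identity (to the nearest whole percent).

Mismatches at positions 5, 6, 10, 11 (1-based): 4 of 12.
Identical positions: 8/12 = 66.67% → 67%.

67%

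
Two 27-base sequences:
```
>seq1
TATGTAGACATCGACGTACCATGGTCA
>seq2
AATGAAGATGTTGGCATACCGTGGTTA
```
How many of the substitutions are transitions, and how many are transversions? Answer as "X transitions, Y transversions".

7 transitions, 2 transversions

Mismatches (1-based):
site 1: T→A (pyrimidine→purine, transversion)
site 5: T→A (pyrimidine→purine, transversion)
site 9: C→T (pyrimidine→pyrimidine, transition)
site 10: A→G (purine→purine, transition)
site 12: C→T (pyrimidine→pyrimidine, transition)
site 14: A→G (purine→purine, transition)
site 16: G→A (purine→purine, transition)
site 21: A→G (purine→purine, transition)
site 26: C→T (pyrimidine→pyrimidine, transition)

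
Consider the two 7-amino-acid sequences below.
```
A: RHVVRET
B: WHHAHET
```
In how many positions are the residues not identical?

Comparing position by position, 4 positions differ: 1 (R/W), 3 (V/H), 4 (V/A), 5 (R/H).

4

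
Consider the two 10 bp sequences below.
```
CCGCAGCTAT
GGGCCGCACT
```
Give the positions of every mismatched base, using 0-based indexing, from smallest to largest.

Differences at position 0 (C→G), position 1 (C→G), position 4 (A→C), position 7 (T→A), position 8 (A→C).

0, 1, 4, 7, 8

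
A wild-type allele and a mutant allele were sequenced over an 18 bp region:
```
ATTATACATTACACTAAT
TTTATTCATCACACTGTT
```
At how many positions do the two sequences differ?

Mismatches (1-based): position 1: A→T; position 6: A→T; position 10: T→C; position 16: A→G; position 17: A→T.

5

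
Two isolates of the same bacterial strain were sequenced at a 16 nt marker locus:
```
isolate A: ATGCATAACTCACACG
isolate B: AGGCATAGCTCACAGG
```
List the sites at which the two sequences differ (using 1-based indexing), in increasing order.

Scanning 1-based: 2: T/G; 8: A/G; 15: C/G.

2, 8, 15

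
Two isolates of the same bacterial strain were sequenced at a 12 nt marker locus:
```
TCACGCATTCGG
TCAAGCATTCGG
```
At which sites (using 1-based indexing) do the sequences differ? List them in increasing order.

Scanning 1-based: 4: C/A.

4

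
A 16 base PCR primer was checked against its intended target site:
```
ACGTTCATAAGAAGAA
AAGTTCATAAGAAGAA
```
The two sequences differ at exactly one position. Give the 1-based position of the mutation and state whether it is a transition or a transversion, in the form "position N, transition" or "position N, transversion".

position 2, transversion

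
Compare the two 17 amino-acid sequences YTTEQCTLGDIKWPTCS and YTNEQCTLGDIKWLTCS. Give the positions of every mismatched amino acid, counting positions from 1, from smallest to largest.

Scanning 1-based: 3: T/N; 14: P/L.

3, 14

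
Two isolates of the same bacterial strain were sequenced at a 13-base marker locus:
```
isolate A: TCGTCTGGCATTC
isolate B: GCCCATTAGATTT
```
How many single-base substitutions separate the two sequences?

Comparing position by position, 8 sites differ: 1 (T/G), 3 (G/C), 4 (T/C), 5 (C/A), 7 (G/T), 8 (G/A), 9 (C/G), 13 (C/T).

8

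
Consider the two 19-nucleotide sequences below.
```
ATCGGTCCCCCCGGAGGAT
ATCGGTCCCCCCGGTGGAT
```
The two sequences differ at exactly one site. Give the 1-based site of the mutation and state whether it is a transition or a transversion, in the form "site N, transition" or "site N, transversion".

site 15, transversion

The sequences differ only at site 15: A→T (purine→pyrimidine), a transversion.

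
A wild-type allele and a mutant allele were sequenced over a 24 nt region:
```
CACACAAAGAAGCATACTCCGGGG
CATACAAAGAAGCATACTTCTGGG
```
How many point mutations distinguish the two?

Comparing position by position, 3 sites differ: 3 (C/T), 19 (C/T), 21 (G/T).

3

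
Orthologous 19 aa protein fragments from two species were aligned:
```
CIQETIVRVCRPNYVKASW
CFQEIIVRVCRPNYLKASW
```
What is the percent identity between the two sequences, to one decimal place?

84.2%

3 positions differ (2, 5, 15), so 16 of 19 match: 16/19 = 84.21%.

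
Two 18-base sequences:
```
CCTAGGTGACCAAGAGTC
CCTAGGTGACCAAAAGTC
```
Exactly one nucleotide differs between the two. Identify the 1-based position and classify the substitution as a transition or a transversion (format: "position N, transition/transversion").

Position 14 changes G→A. G is a purine and A is a purine, so this is a transition.

position 14, transition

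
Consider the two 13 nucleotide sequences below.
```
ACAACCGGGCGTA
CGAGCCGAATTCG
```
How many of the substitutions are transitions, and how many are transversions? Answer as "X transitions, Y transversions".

Transitions (purine↔purine or pyrimidine↔pyrimidine): 4 A→G, 8 G→A, 9 G→A, 10 C→T, 12 T→C, 13 A→G.
Transversions (purine↔pyrimidine): 1 A→C, 2 C→G, 11 G→T.

6 transitions, 3 transversions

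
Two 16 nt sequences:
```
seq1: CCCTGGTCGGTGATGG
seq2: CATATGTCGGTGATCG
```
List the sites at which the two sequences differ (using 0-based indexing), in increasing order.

Scanning 0-based: 1: C/A; 2: C/T; 3: T/A; 4: G/T; 14: G/C.

1, 2, 3, 4, 14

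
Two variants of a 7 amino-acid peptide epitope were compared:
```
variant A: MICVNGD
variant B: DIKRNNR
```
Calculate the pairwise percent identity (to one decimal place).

Mismatches at positions 1, 3, 4, 6, 7 (1-based): 5 of 7.
Identical positions: 2/7 = 28.57% → 28.6%.

28.6%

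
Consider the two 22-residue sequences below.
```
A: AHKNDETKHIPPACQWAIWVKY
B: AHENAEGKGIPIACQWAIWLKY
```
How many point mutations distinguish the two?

6

Comparing position by position, 6 positions differ: 3 (K/E), 5 (D/A), 7 (T/G), 9 (H/G), 12 (P/I), 20 (V/L).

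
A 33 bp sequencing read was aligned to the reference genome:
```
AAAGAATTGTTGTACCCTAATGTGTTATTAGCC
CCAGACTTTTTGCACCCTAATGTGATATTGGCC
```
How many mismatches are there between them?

7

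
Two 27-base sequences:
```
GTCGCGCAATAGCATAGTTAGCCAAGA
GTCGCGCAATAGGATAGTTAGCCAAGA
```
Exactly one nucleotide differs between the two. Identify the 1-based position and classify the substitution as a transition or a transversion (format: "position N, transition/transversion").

position 13, transversion

Position 13 changes C→G. C is a pyrimidine and G is a purine, so this is a transversion.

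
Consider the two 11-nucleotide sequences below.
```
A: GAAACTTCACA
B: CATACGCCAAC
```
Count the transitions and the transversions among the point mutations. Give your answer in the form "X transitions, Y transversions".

1 transition, 5 transversions

Transitions (purine↔purine or pyrimidine↔pyrimidine): 7 T→C.
Transversions (purine↔pyrimidine): 1 G→C, 3 A→T, 6 T→G, 10 C→A, 11 A→C.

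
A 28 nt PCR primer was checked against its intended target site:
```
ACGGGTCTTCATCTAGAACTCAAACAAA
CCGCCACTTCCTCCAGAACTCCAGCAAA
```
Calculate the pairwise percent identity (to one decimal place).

71.4%

8 positions differ (1, 4, 5, 6, 11, 14, 22, 24), so 20 of 28 match: 20/28 = 71.43%.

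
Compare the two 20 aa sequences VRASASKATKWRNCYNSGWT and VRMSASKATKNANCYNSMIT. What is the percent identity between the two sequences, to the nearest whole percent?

Mismatches at positions 3, 11, 12, 18, 19 (1-based): 5 of 20.
Identical positions: 15/20 = 75% → 75%.

75%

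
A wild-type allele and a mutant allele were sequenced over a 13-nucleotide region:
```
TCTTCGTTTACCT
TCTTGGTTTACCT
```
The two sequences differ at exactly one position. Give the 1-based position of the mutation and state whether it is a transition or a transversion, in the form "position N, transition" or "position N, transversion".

position 5, transversion

Position 5 changes C→G. C is a pyrimidine and G is a purine, so this is a transversion.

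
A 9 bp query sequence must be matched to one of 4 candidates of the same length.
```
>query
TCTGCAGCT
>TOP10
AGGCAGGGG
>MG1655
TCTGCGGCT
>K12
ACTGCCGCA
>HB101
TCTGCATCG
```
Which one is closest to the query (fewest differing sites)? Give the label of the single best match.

Hamming distances to query — TOP10: 8; MG1655: 1; K12: 3; HB101: 2.
Smallest is MG1655 with 1 mismatch.

MG1655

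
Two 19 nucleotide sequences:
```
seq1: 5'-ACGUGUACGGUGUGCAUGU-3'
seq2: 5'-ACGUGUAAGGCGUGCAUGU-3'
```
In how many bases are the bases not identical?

Mismatches (1-based): base 8: C→A; base 11: U→C.

2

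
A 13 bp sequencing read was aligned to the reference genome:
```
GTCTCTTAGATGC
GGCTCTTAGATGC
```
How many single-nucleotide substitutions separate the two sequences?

Comparing position by position, 1 base differs: 2 (T/G).

1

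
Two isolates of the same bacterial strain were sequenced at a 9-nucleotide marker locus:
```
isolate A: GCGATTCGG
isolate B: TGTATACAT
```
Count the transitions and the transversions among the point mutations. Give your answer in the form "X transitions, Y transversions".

Mismatches (1-based):
position 1: G→T (purine→pyrimidine, transversion)
position 2: C→G (pyrimidine→purine, transversion)
position 3: G→T (purine→pyrimidine, transversion)
position 6: T→A (pyrimidine→purine, transversion)
position 8: G→A (purine→purine, transition)
position 9: G→T (purine→pyrimidine, transversion)

1 transition, 5 transversions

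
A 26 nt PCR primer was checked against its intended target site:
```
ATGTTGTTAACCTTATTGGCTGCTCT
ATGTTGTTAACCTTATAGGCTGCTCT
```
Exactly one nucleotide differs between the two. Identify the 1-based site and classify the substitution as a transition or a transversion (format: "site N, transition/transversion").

site 17, transversion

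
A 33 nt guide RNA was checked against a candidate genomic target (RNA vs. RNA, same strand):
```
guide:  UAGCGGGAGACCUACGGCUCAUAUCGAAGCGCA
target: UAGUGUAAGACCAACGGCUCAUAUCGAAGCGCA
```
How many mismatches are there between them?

Comparing position by position, 4 positions differ: 4 (C/U), 6 (G/U), 7 (G/A), 13 (U/A).

4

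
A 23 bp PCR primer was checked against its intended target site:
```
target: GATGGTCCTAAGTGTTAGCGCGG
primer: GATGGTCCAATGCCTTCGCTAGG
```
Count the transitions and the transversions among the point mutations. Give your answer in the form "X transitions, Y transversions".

Mismatches (1-based):
base 9: T→A (pyrimidine→purine, transversion)
base 11: A→T (purine→pyrimidine, transversion)
base 13: T→C (pyrimidine→pyrimidine, transition)
base 14: G→C (purine→pyrimidine, transversion)
base 17: A→C (purine→pyrimidine, transversion)
base 20: G→T (purine→pyrimidine, transversion)
base 21: C→A (pyrimidine→purine, transversion)

1 transition, 6 transversions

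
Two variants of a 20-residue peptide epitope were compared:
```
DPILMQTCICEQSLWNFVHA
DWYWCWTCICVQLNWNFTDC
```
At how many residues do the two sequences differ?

11

Comparing position by position, 11 residues differ: 2 (P/W), 3 (I/Y), 4 (L/W), 5 (M/C), 6 (Q/W), 11 (E/V), 13 (S/L), 14 (L/N), 18 (V/T), 19 (H/D), 20 (A/C).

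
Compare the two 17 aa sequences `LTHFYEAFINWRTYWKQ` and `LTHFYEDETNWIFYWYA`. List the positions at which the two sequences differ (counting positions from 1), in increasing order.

Differences at position 7 (A→D), position 8 (F→E), position 9 (I→T), position 12 (R→I), position 13 (T→F), position 16 (K→Y), position 17 (Q→A).

7, 8, 9, 12, 13, 16, 17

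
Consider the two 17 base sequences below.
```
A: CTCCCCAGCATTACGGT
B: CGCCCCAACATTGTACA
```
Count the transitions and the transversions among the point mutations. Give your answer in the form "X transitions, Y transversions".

4 transitions, 3 transversions

Mismatches (1-based):
position 2: T→G (pyrimidine→purine, transversion)
position 8: G→A (purine→purine, transition)
position 13: A→G (purine→purine, transition)
position 14: C→T (pyrimidine→pyrimidine, transition)
position 15: G→A (purine→purine, transition)
position 16: G→C (purine→pyrimidine, transversion)
position 17: T→A (pyrimidine→purine, transversion)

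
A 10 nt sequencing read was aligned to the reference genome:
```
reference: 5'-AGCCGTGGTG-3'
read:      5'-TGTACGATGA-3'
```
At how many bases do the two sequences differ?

9

Comparing position by position, 9 bases differ: 1 (A/T), 3 (C/T), 4 (C/A), 5 (G/C), 6 (T/G), 7 (G/A), 8 (G/T), 9 (T/G), 10 (G/A).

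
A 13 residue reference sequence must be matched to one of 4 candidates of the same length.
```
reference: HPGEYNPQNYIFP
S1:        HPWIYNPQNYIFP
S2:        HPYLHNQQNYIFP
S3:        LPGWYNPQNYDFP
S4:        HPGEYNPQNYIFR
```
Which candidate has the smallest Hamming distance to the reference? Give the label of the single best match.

S1 differs at 2 positions; S2 differs at 4 positions; S3 differs at 3 positions; S4 differs at 1 position. The closest is S4.

S4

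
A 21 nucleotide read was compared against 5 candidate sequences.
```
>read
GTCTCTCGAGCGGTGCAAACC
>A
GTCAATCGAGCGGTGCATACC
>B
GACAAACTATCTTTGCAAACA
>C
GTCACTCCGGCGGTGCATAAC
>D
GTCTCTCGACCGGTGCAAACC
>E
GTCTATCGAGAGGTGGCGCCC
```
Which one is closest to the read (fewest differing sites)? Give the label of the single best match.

D

Hamming distances to read — A: 3; B: 9; C: 5; D: 1; E: 6.
Smallest is D with 1 mismatch.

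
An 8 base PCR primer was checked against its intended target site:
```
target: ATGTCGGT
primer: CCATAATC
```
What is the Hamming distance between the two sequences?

7

Mismatches (1-based): position 1: A→C; position 2: T→C; position 3: G→A; position 5: C→A; position 6: G→A; position 7: G→T; position 8: T→C.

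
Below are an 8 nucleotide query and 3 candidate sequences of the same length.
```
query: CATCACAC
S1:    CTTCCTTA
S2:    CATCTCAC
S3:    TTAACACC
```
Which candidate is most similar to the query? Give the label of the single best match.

S2

Hamming distances to query — S1: 5; S2: 1; S3: 7.
Smallest is S2 with 1 mismatch.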